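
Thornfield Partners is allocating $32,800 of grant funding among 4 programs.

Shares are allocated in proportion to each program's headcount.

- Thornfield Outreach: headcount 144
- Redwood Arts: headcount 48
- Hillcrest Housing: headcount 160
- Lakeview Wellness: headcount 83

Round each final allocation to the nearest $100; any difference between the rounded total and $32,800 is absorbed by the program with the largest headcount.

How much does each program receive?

Thornfield Outreach: $10,900; Redwood Arts: $3,600; Hillcrest Housing: $12,000; Lakeview Wellness: $6,300

Combined headcount = 435.
Unrounded shares: Thornfield Outreach 144/435 × $32,800 = 10,857.93; Redwood Arts 48/435 × $32,800 = 3,619.31; Hillcrest Housing 160/435 × $32,800 = 12,064.37; Lakeview Wellness 83/435 × $32,800 = 6,258.39.
After rounding ($100): Thornfield Outreach $10,900; Redwood Arts $3,600; Hillcrest Housing $12,100; Lakeview Wellness $6,300. Sum = $32,900.
Difference $32,800 − $32,900 = −$100 applied to largest headcount (Hillcrest Housing): Hillcrest Housing becomes $12,000.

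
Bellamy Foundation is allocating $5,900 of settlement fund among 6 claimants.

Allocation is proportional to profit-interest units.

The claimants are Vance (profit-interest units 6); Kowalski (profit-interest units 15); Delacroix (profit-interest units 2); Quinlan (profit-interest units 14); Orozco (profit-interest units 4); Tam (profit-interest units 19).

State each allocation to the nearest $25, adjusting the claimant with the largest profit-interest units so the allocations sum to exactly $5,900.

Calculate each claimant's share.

Sum of profit-interest units: 60.
Pro-rata amounts: Vance 6/60 × $5,900 = 590.00; Kowalski 15/60 × $5,900 = 1,475.00; Delacroix 2/60 × $5,900 = 196.67; Quinlan 14/60 × $5,900 = 1,376.67; Orozco 4/60 × $5,900 = 393.33; Tam 19/60 × $5,900 = 1,868.33.
After rounding ($25): Vance $600; Kowalski $1,475; Delacroix $200; Quinlan $1,375; Orozco $400; Tam $1,875. Sum = $5,925.
Difference $5,900 − $5,925 = −$25 applied to largest profit-interest units (Tam): Tam becomes $1,850.

Vance: $600 · Kowalski: $1,475 · Delacroix: $200 · Quinlan: $1,375 · Orozco: $400 · Tam: $1,850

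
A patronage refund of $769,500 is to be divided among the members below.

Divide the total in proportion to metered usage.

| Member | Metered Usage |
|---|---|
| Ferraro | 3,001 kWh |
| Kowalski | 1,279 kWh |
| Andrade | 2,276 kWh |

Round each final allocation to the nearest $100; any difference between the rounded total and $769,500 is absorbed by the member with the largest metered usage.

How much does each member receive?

Total metered usage = 6,556.
Proportional shares: Ferraro 3,001/6,556 × $769,500 = 352,237.57; Kowalski 1,279/6,556 × $769,500 = 150,120.58; Andrade 2,276/6,556 × $769,500 = 267,141.85.
After rounding ($100): Ferraro $352,200; Kowalski $150,100; Andrade $267,100. Sum = $769,400.
Difference $769,500 − $769,400 = +$100 applied to largest metered usage (Ferraro): Ferraro becomes $352,300.

Ferraro: $352,300 · Kowalski: $150,100 · Andrade: $267,100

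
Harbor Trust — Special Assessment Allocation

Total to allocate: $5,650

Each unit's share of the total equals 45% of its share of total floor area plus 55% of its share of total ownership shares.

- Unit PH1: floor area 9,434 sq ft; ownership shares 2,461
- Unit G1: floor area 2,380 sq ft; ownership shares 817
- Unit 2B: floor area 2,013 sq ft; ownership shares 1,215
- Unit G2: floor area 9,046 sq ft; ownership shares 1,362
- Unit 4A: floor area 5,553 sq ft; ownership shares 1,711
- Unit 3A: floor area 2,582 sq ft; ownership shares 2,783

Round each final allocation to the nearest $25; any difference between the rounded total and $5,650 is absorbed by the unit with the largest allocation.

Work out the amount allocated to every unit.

Unit PH1: $1,500 | Unit G1: $450 | Unit 2B: $525 | Unit G2: $1,150 | Unit 4A: $975 | Unit 3A: $1,050

Floor area total 31,008; ownership shares total 10,349.
Combined weights (45% floor area + 55% ownership shares): Unit PH1 0.2677; Unit G1 0.0780; Unit 2B 0.0938; Unit G2 0.2037; Unit 4A 0.1715; Unit 3A 0.1854.
Proportional shares: Unit PH1 1,512.51; Unit G1 440.47; Unit 2B 529.88; Unit G2 1,150.69; Unit 4A 969.08; Unit 3A 1,047.36.
After rounding ($25): Unit PH1 $1,525; Unit G1 $450; Unit 2B $525; Unit G2 $1,150; Unit 4A $975; Unit 3A $1,050. Sum = $5,675.
Difference $5,650 − $5,675 = −$25 applied to largest allocation (Unit PH1): Unit PH1 becomes $1,500.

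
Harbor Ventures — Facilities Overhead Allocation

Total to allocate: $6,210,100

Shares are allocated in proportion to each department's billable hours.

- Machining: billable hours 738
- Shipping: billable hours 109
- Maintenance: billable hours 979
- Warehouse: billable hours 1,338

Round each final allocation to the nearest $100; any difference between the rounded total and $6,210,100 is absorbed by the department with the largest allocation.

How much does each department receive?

Billable hours total: 3,164.
Unrounded shares: Machining 738/3,164 × $6,210,100 = 1,448,499.94; Shipping 109/3,164 × $6,210,100 = 213,938.34; Maintenance 979/3,164 × $6,210,100 = 1,921,519.56; Warehouse 1,338/3,164 × $6,210,100 = 2,626,142.16.
At nearest $100: Machining $1,448,500; Shipping $213,900; Maintenance $1,921,500; Warehouse $2,626,100. Sum = $6,210,000.
Difference $6,210,100 − $6,210,000 = +$100 applied to largest allocation (Warehouse): Warehouse becomes $2,626,200.

Machining: $1,448,500; Shipping: $213,900; Maintenance: $1,921,500; Warehouse: $2,626,200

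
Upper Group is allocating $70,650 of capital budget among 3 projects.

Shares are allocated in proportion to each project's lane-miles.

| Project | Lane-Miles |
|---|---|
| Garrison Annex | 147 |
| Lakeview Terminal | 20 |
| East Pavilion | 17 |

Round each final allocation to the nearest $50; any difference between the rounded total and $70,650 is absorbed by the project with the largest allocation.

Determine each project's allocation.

Sum of lane-miles: 184.
Unrounded shares: Garrison Annex 147/184 × $70,650 = 56,443.21; Lakeview Terminal 20/184 × $70,650 = 7,679.35; East Pavilion 17/184 × $70,650 = 6,527.45.
Rounded to nearest $50: Garrison Annex $56,450; Lakeview Terminal $7,700; East Pavilion $6,550. Sum = $70,700.
Difference $70,650 − $70,700 = −$50 applied to largest allocation (Garrison Annex): Garrison Annex becomes $56,400.

Garrison Annex: $56,400 · Lakeview Terminal: $7,700 · East Pavilion: $6,550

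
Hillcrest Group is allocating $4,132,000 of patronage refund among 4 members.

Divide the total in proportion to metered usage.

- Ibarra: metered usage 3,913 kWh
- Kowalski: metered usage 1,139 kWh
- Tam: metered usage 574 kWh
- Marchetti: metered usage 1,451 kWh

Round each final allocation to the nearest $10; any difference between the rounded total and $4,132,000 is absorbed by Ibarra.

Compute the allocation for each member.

Combined metered usage = 7,077.
Unrounded shares: Ibarra 3,913/7,077 × $4,132,000 = 2,284,656.78; Kowalski 1,139/7,077 × $4,132,000 = 665,020.21; Tam 574/7,077 × $4,132,000 = 335,137.49; Marchetti 1,451/7,077 × $4,132,000 = 847,185.53.
Rounded to nearest $10: Ibarra $2,284,660; Kowalski $665,020; Tam $335,140; Marchetti $847,190. Sum = $4,132,010.
Difference $4,132,000 − $4,132,010 = −$10 applied to Ibarra: Ibarra becomes $2,284,650.

Ibarra: $2,284,650 · Kowalski: $665,020 · Tam: $335,140 · Marchetti: $847,190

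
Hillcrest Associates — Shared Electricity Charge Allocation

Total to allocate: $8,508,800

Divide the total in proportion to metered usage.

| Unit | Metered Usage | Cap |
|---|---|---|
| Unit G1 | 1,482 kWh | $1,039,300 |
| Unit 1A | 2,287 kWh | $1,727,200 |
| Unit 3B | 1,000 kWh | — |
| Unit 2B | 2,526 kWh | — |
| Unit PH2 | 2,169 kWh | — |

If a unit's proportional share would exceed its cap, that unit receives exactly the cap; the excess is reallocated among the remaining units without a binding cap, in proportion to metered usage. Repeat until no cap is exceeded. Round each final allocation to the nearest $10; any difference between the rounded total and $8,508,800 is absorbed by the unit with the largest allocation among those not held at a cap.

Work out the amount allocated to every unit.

Unit G1: $1,039,300 | Unit 1A: $1,727,200 | Unit 3B: $1,008,310 | Unit 2B: $2,546,980 | Unit PH2: $2,187,010

Total metered usage = 9,464.
Proportional shares (ignoring caps): Unit G1 1,332,421.98; Unit 1A 2,056,173.46; Unit 3B 899,070.16; Unit 2B 2,271,051.23; Unit PH2 1,950,083.18.
Capped: Unit G1 ($1,039,300), Unit 1A ($1,727,200); remaining pool $5,742,300 reallocated over remaining metered usage 5,695.
Remaining shares: Unit 3B 1,008,305.53 → $1,008,310; Unit 2B 2,546,979.77 → $2,546,980; Unit PH2 2,187,014.70 → $2,187,010.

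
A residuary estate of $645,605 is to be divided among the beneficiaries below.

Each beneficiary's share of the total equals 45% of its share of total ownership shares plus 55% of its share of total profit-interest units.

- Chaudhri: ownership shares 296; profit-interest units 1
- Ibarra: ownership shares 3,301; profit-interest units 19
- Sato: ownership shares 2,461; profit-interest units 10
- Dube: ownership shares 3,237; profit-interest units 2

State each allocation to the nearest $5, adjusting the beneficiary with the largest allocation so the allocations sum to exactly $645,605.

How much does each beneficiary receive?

Chaudhri: $20,350 | Ibarra: $314,000 | Sato: $187,885 | Dube: $123,370

Totals — ownership shares 9,295, profit-interest units 32.
Blended shares (45% ownership shares + 55% profit-interest units): Chaudhri 0.0315; Ibarra 0.4864; Sato 0.2910; Dube 0.1911.
Raw shares: Chaudhri 20,348.04; Ibarra 314,005.63; Sato 187,883.77; Dube 123,367.55.
After rounding ($5): Chaudhri $20,350; Ibarra $314,005; Sato $187,885; Dube $123,370. Sum = $645,610.
Difference $645,605 − $645,610 = −$5 applied to largest allocation (Ibarra): Ibarra becomes $314,000.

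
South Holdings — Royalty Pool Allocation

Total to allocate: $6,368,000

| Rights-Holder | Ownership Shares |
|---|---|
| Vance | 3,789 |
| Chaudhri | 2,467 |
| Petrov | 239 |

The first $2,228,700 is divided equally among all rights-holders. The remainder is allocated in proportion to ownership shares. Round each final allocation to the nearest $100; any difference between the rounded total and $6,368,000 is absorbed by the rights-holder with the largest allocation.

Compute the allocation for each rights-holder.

First tranche $2,228,700 split equally: $742,900 each.
Remainder $4,139,300 by ownership shares (total 6,495): Vance 2,414,750.99 → $2,414,800; Chaudhri 1,572,232.96 → $1,572,200; Petrov 152,316.04 → $152,300.
Totals: Vance $742,900 + $2,414,800 = $3,157,700; Chaudhri $742,900 + $1,572,200 = $2,315,100; Petrov $742,900 + $152,300 = $895,200.

Vance: $3,157,700; Chaudhri: $2,315,100; Petrov: $895,200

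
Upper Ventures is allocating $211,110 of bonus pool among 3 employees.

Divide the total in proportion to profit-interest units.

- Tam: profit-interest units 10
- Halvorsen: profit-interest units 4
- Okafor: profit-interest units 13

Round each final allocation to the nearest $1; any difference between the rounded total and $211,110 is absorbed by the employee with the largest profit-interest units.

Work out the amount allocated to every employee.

Tam: $78,189 · Halvorsen: $31,276 · Okafor: $101,645

Combined profit-interest units = 27.
Proportional shares: Tam 10/27 × $211,110 = 78,188.89; Halvorsen 4/27 × $211,110 = 31,275.56; Okafor 13/27 × $211,110 = 101,645.56.
After rounding ($1): Tam $78,189; Halvorsen $31,276; Okafor $101,646. Sum = $211,111.
Difference $211,110 − $211,111 = −$1 applied to largest profit-interest units (Okafor): Okafor becomes $101,645.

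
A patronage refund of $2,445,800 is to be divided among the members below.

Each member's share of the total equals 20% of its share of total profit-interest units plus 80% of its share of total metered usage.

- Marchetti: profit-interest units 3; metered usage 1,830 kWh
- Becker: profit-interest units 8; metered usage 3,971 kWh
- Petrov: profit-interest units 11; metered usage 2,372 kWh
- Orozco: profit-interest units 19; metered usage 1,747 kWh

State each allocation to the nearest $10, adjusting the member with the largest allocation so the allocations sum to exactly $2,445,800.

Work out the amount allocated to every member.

Marchetti: $396,740 | Becker: $878,690 | Petrov: $599,100 | Orozco: $571,270

Profit-interest units total 41; metered usage total 9,920.
Combined weights (20% profit-interest units + 80% metered usage): Marchetti 0.1622; Becker 0.3593; Petrov 0.2449; Orozco 0.2336.
Proportional shares: Marchetti 396,744.94; Becker 878,693.58; Petrov 599,095.92; Orozco 571,265.56.
Rounded to nearest $10: Marchetti $396,740; Becker $878,690; Petrov $599,100; Orozco $571,270. Sum = $2,445,800.
No rounding difference to absorb.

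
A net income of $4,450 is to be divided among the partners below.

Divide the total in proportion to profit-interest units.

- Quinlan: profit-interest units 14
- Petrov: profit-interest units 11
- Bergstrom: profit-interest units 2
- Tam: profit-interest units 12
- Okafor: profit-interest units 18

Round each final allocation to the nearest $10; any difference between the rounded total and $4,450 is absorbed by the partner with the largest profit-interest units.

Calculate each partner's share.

Profit-interest units total: 14 + 11 + 2 + 12 + 18 = 57.
Raw shares: Quinlan 1,092.98; Petrov 858.77; Bergstrom 156.14; Tam 936.84; Okafor 1,405.26.
At nearest $10: Quinlan $1,090; Petrov $860; Bergstrom $160; Tam $940; Okafor $1,410. Sum = $4,460.
Difference $4,450 − $4,460 = −$10 applied to largest profit-interest units (Okafor): Okafor becomes $1,400.

Quinlan: $1,090 · Petrov: $860 · Bergstrom: $160 · Tam: $940 · Okafor: $1,400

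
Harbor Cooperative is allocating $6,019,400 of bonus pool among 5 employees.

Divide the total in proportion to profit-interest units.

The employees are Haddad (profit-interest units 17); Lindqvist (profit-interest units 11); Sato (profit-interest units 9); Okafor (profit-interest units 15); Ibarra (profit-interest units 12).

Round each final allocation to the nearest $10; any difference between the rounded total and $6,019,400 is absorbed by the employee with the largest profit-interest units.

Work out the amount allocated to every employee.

Sum of profit-interest units: 17 + 11 + 9 + 15 + 12 = 64.
Proportional shares: Haddad 1,598,903.12; Lindqvist 1,034,584.38; Sato 846,478.12; Okafor 1,410,796.88; Ibarra 1,128,637.50.
At nearest $10: Haddad $1,598,900; Lindqvist $1,034,580; Sato $846,480; Okafor $1,410,800; Ibarra $1,128,640. Sum = $6,019,400.
Sum already equals the total — no adjustment.

Haddad: $1,598,900 | Lindqvist: $1,034,580 | Sato: $846,480 | Okafor: $1,410,800 | Ibarra: $1,128,640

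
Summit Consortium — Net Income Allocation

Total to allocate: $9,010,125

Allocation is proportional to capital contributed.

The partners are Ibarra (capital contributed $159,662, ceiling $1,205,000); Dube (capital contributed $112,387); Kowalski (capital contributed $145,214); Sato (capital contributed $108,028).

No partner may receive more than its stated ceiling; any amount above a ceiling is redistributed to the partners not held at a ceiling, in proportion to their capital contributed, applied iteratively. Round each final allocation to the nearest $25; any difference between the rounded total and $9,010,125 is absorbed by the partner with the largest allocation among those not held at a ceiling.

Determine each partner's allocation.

Ibarra: $1,205,000 | Dube: $2,399,150 | Kowalski: $3,099,900 | Sato: $2,306,075

Capital contributed total: 525,291.
Unconstrained shares: Ibarra 2,738,624.07; Dube 1,927,733.23; Kowalski 2,490,802.80; Sato 1,852,964.90.
Cap binds for Ibarra ($1,205,000); residual $7,805,125 reallocated over remaining capital contributed 365,629.
Redistributed shares: Dube 2,399,138.43 → $2,399,150; Kowalski 3,099,900.23 → $3,099,900; Sato 2,306,086.34 → $2,306,075.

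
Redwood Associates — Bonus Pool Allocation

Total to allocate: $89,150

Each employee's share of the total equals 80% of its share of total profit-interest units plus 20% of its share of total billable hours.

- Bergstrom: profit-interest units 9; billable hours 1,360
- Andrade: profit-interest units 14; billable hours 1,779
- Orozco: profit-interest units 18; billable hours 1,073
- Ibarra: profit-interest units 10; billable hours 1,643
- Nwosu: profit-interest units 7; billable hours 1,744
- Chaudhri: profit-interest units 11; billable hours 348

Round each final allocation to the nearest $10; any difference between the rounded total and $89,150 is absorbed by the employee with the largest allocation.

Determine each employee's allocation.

Bergstrom: $12,350 · Andrade: $18,460 · Orozco: $21,020 · Ibarra: $14,020 · Nwosu: $11,150 · Chaudhri: $12,150

Totals — profit-interest units 69, billable hours 7,947.
Blended shares (80% profit-interest units + 20% billable hours): Bergstrom 0.1386; Andrade 0.2071; Orozco 0.2357; Ibarra 0.1573; Nwosu 0.1251; Chaudhri 0.1363.
Pro-rata amounts: Bergstrom 12,353.92; Andrade 18,462.11; Orozco 21,012.62; Ibarra 14,022.49; Nwosu 11,148.23; Chaudhri 12,150.63.
Rounded to nearest $10: Bergstrom $12,350; Andrade $18,460; Orozco $21,010; Ibarra $14,020; Nwosu $11,150; Chaudhri $12,150. Sum = $89,140.
Difference $89,150 − $89,140 = +$10 applied to largest allocation (Orozco): Orozco becomes $21,020.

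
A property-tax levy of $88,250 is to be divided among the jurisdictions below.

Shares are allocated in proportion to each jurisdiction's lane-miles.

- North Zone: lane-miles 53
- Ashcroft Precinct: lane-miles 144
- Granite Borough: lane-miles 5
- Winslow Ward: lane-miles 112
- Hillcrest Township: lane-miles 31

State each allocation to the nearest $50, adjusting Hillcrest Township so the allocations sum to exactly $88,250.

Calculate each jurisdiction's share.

Combined lane-miles = 345.
Proportional shares: North Zone 53/345 × $88,250 = 13,557.25; Ashcroft Precinct 144/345 × $88,250 = 36,834.78; Granite Borough 5/345 × $88,250 = 1,278.99; Winslow Ward 112/345 × $88,250 = 28,649.28; Hillcrest Township 31/345 × $88,250 = 7,929.71.
Rounded to nearest $50: North Zone $13,550; Ashcroft Precinct $36,850; Granite Borough $1,300; Winslow Ward $28,650; Hillcrest Township $7,950. Sum = $88,300.
Difference $88,250 − $88,300 = −$50 applied to Hillcrest Township: Hillcrest Township becomes $7,900.

North Zone: $13,550 | Ashcroft Precinct: $36,850 | Granite Borough: $1,300 | Winslow Ward: $28,650 | Hillcrest Township: $7,900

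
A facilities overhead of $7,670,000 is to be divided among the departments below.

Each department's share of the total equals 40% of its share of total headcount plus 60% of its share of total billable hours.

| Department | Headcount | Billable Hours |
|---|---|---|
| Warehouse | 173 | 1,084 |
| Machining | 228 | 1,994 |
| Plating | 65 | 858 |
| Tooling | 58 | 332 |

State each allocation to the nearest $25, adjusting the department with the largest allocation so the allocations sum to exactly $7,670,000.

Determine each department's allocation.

Totals — headcount 524, billable hours 4,268.
Blended shares (40% headcount + 60% billable hours): Warehouse 0.2845; Machining 0.4544; Plating 0.1702; Tooling 0.0909.
Proportional shares: Warehouse 2,181,738.76; Machining 3,484,975.35; Plating 1,305,716.85; Tooling 697,569.04.
At nearest $25: Warehouse $2,181,750; Machining $3,484,975; Plating $1,305,725; Tooling $697,575. Sum = $7,670,025.
Difference $7,670,000 − $7,670,025 = −$25 applied to largest allocation (Machining): Machining becomes $3,484,950.

Warehouse: $2,181,750; Machining: $3,484,950; Plating: $1,305,725; Tooling: $697,575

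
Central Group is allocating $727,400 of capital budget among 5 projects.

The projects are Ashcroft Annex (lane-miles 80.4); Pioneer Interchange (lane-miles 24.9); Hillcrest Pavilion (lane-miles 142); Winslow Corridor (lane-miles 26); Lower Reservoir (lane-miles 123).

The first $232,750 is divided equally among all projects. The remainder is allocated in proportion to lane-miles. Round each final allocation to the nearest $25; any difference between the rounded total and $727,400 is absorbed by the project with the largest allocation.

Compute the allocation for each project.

Ashcroft Annex: $146,900; Pioneer Interchange: $77,625; Hillcrest Pavilion: $223,800; Winslow Corridor: $79,000; Lower Reservoir: $200,075

Equal tier: $232,750 ÷ 5 = $46,550 apiece.
Remainder $494,650 by lane-miles (total 396.3): Ashcroft Annex 100,352.91 → $100,350; Pioneer Interchange 31,079.45 → $31,075; Hillcrest Pavilion 177,240.22 → $177,250; Winslow Corridor 32,452.44 → $32,450; Lower Reservoir 153,524.98 → $153,525.
Totals: Ashcroft Annex $46,550 + $100,350 = $146,900; Pioneer Interchange $46,550 + $31,075 = $77,625; Hillcrest Pavilion $46,550 + $177,250 = $223,800; Winslow Corridor $46,550 + $32,450 = $79,000; Lower Reservoir $46,550 + $153,525 = $200,075.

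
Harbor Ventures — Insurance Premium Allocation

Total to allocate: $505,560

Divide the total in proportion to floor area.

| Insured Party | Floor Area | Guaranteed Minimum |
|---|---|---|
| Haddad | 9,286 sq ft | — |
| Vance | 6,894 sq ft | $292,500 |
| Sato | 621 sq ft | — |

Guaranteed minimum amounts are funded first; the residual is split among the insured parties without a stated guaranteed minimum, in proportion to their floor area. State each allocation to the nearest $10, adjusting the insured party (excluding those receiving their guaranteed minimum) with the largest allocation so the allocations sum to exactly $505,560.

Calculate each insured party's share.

Guaranteed amounts: Vance $292,500. Remaining pool $213,060.
Remaining pool split over remaining floor area 9,907: Haddad 199,704.77 → $199,700; Sato 13,355.23 → $13,360.

Haddad: $199,700 · Vance: $292,500 · Sato: $13,360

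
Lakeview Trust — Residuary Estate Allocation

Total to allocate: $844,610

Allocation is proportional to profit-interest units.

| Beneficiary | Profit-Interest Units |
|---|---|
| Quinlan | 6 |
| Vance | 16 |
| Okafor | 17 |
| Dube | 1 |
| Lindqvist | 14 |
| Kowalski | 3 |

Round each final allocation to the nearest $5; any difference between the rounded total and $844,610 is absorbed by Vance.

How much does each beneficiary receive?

Profit-interest units total: 57.
Proportional shares: Quinlan 6/57 × $844,610 = 88,906.32; Vance 16/57 × $844,610 = 237,083.51; Okafor 17/57 × $844,610 = 251,901.23; Dube 1/57 × $844,610 = 14,817.72; Lindqvist 14/57 × $844,610 = 207,448.07; Kowalski 3/57 × $844,610 = 44,453.16.
At nearest $5: Quinlan $88,905; Vance $237,085; Okafor $251,900; Dube $14,820; Lindqvist $207,450; Kowalski $44,455. Sum = $844,615.
Difference $844,610 − $844,615 = −$5 applied to Vance: Vance becomes $237,080.

Quinlan: $88,905 | Vance: $237,080 | Okafor: $251,900 | Dube: $14,820 | Lindqvist: $207,450 | Kowalski: $44,455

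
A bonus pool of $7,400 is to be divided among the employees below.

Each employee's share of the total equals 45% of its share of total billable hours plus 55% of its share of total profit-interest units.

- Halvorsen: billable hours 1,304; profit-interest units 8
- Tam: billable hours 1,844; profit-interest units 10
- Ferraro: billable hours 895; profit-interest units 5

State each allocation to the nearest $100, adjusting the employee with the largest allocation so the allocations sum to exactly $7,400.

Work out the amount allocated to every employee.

Halvorsen: $2,500 | Tam: $3,300 | Ferraro: $1,600

Billable hours total 4,043; profit-interest units total 23.
Combined weights (45% billable hours + 55% profit-interest units): Halvorsen 0.3364; Tam 0.4444; Ferraro 0.2192.
Unrounded shares: Halvorsen 2,489.69; Tam 3,288.37; Ferraro 1,621.95.
Rounded to nearest $100: Halvorsen $2,500; Tam $3,300; Ferraro $1,600. Sum = $7,400.
Sum already equals the total — no adjustment.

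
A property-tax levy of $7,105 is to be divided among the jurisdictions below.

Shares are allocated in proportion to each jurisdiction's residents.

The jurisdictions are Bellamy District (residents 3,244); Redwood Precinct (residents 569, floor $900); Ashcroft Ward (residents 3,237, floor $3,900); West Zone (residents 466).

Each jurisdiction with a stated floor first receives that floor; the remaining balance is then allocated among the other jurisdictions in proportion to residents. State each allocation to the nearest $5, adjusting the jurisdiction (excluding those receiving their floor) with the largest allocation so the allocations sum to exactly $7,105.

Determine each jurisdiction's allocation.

Bellamy District: $2,015 · Redwood Precinct: $900 · Ashcroft Ward: $3,900 · West Zone: $290

Fund the minimums — Redwood Precinct $900; Ashcroft Ward $3,900. Balance $2,305.
Balance split over remaining residents 3,710: Bellamy District 2,015.48 → $2,015; West Zone 289.52 → $290.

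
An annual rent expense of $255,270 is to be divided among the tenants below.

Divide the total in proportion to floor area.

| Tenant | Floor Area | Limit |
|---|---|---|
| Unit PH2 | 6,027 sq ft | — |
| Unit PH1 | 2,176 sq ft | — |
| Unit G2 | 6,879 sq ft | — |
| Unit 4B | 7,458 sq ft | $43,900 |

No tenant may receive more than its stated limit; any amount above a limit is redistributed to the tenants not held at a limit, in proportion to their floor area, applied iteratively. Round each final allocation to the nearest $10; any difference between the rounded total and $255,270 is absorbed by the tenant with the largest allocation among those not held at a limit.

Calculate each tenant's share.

Unit PH2: $84,470; Unit PH1: $30,500; Unit G2: $96,400; Unit 4B: $43,900

Combined floor area = 22,540.
Pro-rata shares before constraints: Unit PH2 68,256.98; Unit PH1 24,643.63; Unit G2 77,906.05; Unit 4B 84,463.34.
Held at cap: Unit 4B ($43,900); balance $211,370 reallocated over remaining floor area 15,082.
Redistributed shares: Unit PH2 84,466.71 → $84,470; Unit PH1 30,496.03 → $30,500; Unit G2 96,407.26 → $96,410.
Rounding difference −$10 applied to Unit G2 → $96,400.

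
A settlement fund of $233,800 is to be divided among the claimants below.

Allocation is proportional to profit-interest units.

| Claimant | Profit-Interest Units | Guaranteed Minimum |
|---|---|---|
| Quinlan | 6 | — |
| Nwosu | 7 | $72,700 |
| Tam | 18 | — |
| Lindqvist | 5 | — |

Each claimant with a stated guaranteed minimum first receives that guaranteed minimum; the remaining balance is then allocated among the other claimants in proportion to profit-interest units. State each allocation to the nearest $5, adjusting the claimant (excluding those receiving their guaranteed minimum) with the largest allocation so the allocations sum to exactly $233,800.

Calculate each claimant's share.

Fund the minimums — Nwosu $72,700. Remaining pool $161,100.
Remaining pool split over remaining profit-interest units 29: Quinlan 33,331.03 → $33,330; Tam 99,993.10 → $99,995; Lindqvist 27,775.86 → $27,775.

Quinlan: $33,330 | Nwosu: $72,700 | Tam: $99,995 | Lindqvist: $27,775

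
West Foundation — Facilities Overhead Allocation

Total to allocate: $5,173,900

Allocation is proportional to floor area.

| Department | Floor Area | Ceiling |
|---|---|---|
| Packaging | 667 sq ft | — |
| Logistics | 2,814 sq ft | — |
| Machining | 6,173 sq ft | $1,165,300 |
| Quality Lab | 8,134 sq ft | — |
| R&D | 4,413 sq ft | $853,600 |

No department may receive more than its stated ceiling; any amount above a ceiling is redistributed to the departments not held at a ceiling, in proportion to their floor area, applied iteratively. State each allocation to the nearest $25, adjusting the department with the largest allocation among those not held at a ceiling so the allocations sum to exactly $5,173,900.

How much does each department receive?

Packaging: $181,175; Logistics: $764,375; Machining: $1,165,300; Quality Lab: $2,209,450; R&D: $853,600

Sum of floor area: 22,201.
Unconstrained shares: Packaging 155,443.06; Logistics 655,797.24; Machining 1,438,605.68; Quality Lab 1,895,612.93; R&D 1,028,441.09.
Held at cap: Machining ($1,165,300), R&D ($853,600); balance $3,155,000 reallocated over remaining floor area 11,615.
Redistributed shares: Packaging 181,178.22 → $181,175; Logistics 764,371.07 → $764,375; Quality Lab 2,209,450.71 → $2,209,450.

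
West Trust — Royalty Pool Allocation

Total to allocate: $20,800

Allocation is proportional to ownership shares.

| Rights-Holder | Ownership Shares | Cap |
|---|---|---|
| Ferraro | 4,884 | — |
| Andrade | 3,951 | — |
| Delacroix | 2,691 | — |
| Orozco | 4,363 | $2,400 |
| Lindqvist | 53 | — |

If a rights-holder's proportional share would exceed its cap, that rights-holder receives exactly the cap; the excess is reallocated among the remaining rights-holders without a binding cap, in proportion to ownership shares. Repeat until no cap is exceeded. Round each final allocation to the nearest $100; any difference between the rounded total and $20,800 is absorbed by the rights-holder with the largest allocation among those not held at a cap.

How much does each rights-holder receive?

Ferraro: $7,700 · Andrade: $6,300 · Delacroix: $4,300 · Orozco: $2,400 · Lindqvist: $100

Total ownership shares = 15,942.
Proportional shares (ignoring caps): Ferraro 6,372.30; Andrade 5,154.99; Delacroix 3,511.03; Orozco 5,692.54; Lindqvist 69.15.
Capped: Orozco ($2,400); balance $18,400 reallocated over remaining ownership shares 11,579.
Redistributed shares: Ferraro 7,761.08 → $7,800; Andrade 6,278.47 → $6,300; Delacroix 4,276.22 → $4,300; Lindqvist 84.22 → $100.
Rounding difference −$100 applied to Ferraro → $7,700.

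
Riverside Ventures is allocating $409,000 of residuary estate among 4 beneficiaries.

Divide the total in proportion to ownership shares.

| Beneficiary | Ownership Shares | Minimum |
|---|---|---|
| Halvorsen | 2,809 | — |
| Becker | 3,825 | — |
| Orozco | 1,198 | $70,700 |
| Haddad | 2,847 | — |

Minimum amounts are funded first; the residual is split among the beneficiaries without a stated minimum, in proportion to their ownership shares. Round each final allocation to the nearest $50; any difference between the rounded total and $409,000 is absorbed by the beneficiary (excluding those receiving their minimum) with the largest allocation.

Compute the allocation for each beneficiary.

Halvorsen: $100,250; Becker: $136,450; Orozco: $70,700; Haddad: $101,600

Minimums first: Orozco $70,700. Remaining pool $338,300.
Remaining pool split over remaining ownership shares 9,481: Halvorsen 100,230.43 → $100,250; Becker 136,483.23 → $136,500; Haddad 101,586.34 → $101,600.
Rounding difference −$50 applied to Becker → $136,450.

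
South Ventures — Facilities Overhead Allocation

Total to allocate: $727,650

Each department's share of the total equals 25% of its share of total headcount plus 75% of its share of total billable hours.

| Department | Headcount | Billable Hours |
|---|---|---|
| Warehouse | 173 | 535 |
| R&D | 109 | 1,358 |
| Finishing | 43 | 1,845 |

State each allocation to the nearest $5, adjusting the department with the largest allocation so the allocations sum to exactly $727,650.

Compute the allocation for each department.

Headcount total 325; billable hours total 3,738.
Combined weights (25% headcount + 75% billable hours): Warehouse 0.2404; R&D 0.3563; Finishing 0.4033.
Proportional shares: Warehouse 174,941.92; R&D 259,274.84; Finishing 293,433.24.
At nearest $5: Warehouse $174,940; R&D $259,275; Finishing $293,435. Sum = $727,650.
No rounding difference to absorb.

Warehouse: $174,940 | R&D: $259,275 | Finishing: $293,435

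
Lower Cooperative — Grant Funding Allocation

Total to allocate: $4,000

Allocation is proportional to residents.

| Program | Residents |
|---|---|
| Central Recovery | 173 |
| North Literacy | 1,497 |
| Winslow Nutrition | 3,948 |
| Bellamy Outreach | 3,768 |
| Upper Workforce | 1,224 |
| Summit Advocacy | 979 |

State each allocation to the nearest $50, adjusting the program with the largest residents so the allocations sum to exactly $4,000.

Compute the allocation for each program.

Total residents = 11,589.
Pro-rata amounts: Central Recovery 173/11,589 × $4,000 = 59.71; North Literacy 1,497/11,589 × $4,000 = 516.70; Winslow Nutrition 3,948/11,589 × $4,000 = 1,362.67; Bellamy Outreach 3,768/11,589 × $4,000 = 1,300.54; Upper Workforce 1,224/11,589 × $4,000 = 422.47; Summit Advocacy 979/11,589 × $4,000 = 337.91.
At nearest $50: Central Recovery $50; North Literacy $500; Winslow Nutrition $1,350; Bellamy Outreach $1,300; Upper Workforce $400; Summit Advocacy $350. Sum = $3,950.
Difference $4,000 − $3,950 = +$50 applied to largest residents (Winslow Nutrition): Winslow Nutrition becomes $1,400.

Central Recovery: $50 · North Literacy: $500 · Winslow Nutrition: $1,400 · Bellamy Outreach: $1,300 · Upper Workforce: $400 · Summit Advocacy: $350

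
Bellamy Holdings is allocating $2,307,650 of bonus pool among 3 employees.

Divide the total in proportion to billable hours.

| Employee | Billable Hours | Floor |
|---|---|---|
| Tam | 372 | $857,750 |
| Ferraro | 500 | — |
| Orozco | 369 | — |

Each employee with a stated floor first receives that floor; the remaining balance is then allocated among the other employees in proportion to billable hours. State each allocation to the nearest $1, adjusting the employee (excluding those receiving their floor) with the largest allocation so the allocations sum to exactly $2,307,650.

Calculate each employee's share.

Tam: $857,750 | Ferraro: $834,235 | Orozco: $615,665

Guaranteed amounts: Tam $857,750. Balance $1,449,900.
Balance split over remaining billable hours 869: Ferraro 834,234.75 → $834,235; Orozco 615,665.25 → $615,665.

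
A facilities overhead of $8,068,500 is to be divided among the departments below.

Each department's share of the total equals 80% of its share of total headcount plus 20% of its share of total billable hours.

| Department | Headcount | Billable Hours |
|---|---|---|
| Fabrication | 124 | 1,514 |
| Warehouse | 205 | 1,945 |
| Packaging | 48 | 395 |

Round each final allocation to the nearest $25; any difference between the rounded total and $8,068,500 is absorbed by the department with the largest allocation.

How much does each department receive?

Totals — headcount 377, billable hours 3,854.
Combined weights (80% headcount + 20% billable hours): Fabrication 0.3417; Warehouse 0.5359; Packaging 0.1224.
Raw shares: Fabrication 2,756,987.85; Warehouse 4,324,291.25; Packaging 987,220.89.
At nearest $25: Fabrication $2,757,000; Warehouse $4,324,300; Packaging $987,225. Sum = $8,068,525.
Difference $8,068,500 − $8,068,525 = −$25 applied to largest allocation (Warehouse): Warehouse becomes $4,324,275.

Fabrication: $2,757,000 | Warehouse: $4,324,275 | Packaging: $987,225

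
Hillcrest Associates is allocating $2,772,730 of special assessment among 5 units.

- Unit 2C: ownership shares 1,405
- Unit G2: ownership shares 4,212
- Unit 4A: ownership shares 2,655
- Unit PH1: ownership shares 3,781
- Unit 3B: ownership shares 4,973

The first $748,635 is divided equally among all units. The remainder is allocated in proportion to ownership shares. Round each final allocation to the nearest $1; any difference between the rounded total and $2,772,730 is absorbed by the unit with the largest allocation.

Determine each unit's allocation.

Unit 2C: $316,757; Unit G2: $650,460; Unit 4A: $465,360; Unit PH1: $599,222; Unit 3B: $740,931

First tranche $748,635 split equally: $149,727 each.
Remainder $2,024,095 by ownership shares (total 17,026): Unit 2C 167,030.04 → $167,030; Unit G2 500,733.47 → $500,733; Unit 4A 315,633.28 → $315,633; Unit PH1 449,495.08 → $449,495; Unit 3B 591,203.13 → $591,203.
Rounding difference +$1 on remainder applied to Unit 3B.
Totals: Unit 2C $149,727 + $167,030 = $316,757; Unit G2 $149,727 + $500,733 = $650,460; Unit 4A $149,727 + $315,633 = $465,360; Unit PH1 $149,727 + $449,495 = $599,222; Unit 3B $149,727 + $591,204 = $740,931.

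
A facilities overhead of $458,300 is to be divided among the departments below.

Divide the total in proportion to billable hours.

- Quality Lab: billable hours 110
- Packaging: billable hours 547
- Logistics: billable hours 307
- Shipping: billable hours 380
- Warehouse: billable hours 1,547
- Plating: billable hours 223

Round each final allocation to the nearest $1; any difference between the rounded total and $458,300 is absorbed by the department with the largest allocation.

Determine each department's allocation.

Quality Lab: $16,189 | Packaging: $80,504 | Logistics: $45,182 | Shipping: $55,926 | Warehouse: $227,679 | Plating: $32,820

Billable hours total: 3,114.
Unrounded shares: Quality Lab 110/3,114 × $458,300 = 16,189.15; Packaging 547/3,114 × $458,300 = 80,504.21; Logistics 307/3,114 × $458,300 = 45,182.43; Shipping 380/3,114 × $458,300 = 55,926.14; Warehouse 1,547/3,114 × $458,300 = 227,678.26; Plating 223/3,114 × $458,300 = 32,819.81.
At nearest $1: Quality Lab $16,189; Packaging $80,504; Logistics $45,182; Shipping $55,926; Warehouse $227,678; Plating $32,820. Sum = $458,299.
Difference $458,300 − $458,299 = +$1 applied to largest allocation (Warehouse): Warehouse becomes $227,679.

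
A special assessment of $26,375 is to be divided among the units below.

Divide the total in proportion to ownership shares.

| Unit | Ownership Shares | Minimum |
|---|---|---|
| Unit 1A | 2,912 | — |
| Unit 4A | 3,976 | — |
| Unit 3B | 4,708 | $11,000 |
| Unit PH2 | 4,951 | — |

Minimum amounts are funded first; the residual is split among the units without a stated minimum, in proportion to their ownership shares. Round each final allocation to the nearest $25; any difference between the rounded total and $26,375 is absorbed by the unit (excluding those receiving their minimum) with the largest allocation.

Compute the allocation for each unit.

Unit 1A: $3,775; Unit 4A: $5,175; Unit 3B: $11,000; Unit PH2: $6,425

Minimums first: Unit 3B $11,000. Remaining pool $15,375.
Remaining pool split over remaining ownership shares 11,839: Unit 1A 3,781.74 → $3,775; Unit 4A 5,163.53 → $5,175; Unit PH2 6,429.73 → $6,425.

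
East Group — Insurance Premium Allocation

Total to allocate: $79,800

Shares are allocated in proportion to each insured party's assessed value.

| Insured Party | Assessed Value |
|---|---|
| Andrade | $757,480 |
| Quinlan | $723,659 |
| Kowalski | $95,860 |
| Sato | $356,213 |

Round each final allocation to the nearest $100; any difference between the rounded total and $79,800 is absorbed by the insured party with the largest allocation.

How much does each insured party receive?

Total assessed value = 1,933,212.
Pro-rata amounts: Andrade 757,480/1,933,212 × $79,800 = 31,267.60; Quinlan 723,659/1,933,212 × $79,800 = 29,871.52; Kowalski 95,860/1,933,212 × $79,800 = 3,956.95; Sato 356,213/1,933,212 × $79,800 = 14,703.92.
After rounding ($100): Andrade $31,300; Quinlan $29,900; Kowalski $4,000; Sato $14,700. Sum = $79,900.
Difference $79,800 − $79,900 = −$100 applied to largest allocation (Andrade): Andrade becomes $31,200.

Andrade: $31,200 | Quinlan: $29,900 | Kowalski: $4,000 | Sato: $14,700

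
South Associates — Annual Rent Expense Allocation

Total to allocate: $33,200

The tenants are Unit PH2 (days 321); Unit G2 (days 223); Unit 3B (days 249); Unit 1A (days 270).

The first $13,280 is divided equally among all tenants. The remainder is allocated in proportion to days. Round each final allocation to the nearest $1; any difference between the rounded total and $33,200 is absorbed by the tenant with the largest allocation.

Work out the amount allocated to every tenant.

First tranche $13,280 split equally: $3,320 each.
Remainder $19,920 by days (total 1,063): Unit PH2 6,015.35 → $6,015; Unit G2 4,178.89 → $4,179; Unit 3B 4,666.11 → $4,666; Unit 1A 5,059.64 → $5,060.
Totals: Unit PH2 $3,320 + $6,015 = $9,335; Unit G2 $3,320 + $4,179 = $7,499; Unit 3B $3,320 + $4,666 = $7,986; Unit 1A $3,320 + $5,060 = $8,380.

Unit PH2: $9,335 | Unit G2: $7,499 | Unit 3B: $7,986 | Unit 1A: $8,380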